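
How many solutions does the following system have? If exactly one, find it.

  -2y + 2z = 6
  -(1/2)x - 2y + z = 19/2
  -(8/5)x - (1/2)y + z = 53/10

Row-reduce the augmented matrix:
Swap R1 and R2.
R1 ← R1 / (-1/2).
R3 ← R3 + 8/5·R1.
R2 ← R2 / (-2).
R1 ← R1 − 4·R2.
R3 ← R3 − 59/10·R2.
R3 ← R3 / (37/10).
R1 ← R1 − 2·R3.
R2 ← R2 + 1·R3.
Reading off the reduced rows gives x = -3, y = -5, z = -2.

x = -3, y = -5, z = -2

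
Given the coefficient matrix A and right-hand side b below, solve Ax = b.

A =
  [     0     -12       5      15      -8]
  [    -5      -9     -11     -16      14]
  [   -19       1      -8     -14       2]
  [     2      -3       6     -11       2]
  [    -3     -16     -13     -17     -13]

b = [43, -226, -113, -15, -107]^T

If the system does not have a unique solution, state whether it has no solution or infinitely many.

x_1 = 2, x_2 = 5, x_3 = 5, x_4 = 2, x_5 = -6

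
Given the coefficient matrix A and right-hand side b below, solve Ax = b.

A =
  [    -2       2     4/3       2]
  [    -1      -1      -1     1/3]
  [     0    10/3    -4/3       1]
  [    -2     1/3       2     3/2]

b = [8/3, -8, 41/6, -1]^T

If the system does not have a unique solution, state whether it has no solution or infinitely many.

Row-reduce:
R1 ← R1 / (-2).
R2 ← R2 + 1·R1.
R4 ← R4 + 2·R1.
R2 ← R2 / (-2).
R1 ← R1 + 1·R2.
R3 ← R3 − 10/3·R2.
R4 ← R4 + 5/3·R2.
R3 ← R3 / (-37/9).
R1 ← R1 − 1/6·R3.
R2 ← R2 − 5/6·R3.
R4 ← R4 − 37/18·R3.
Row 4 reduces to 0 = -1/4, a contradiction. The system is inconsistent.

no solution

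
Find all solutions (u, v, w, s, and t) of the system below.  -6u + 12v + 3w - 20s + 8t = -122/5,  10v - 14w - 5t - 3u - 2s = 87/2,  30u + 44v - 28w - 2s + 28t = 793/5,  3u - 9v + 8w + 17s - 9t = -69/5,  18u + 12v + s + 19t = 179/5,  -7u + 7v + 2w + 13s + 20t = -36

u = 5/2, v = 1/2, w = -3, s = 0, t = -4/5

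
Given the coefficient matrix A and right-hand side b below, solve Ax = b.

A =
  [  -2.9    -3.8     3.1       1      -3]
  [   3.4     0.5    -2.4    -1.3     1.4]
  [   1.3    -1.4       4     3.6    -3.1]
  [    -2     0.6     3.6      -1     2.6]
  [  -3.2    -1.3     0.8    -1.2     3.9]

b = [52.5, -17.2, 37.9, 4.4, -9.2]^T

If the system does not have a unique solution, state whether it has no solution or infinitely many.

x_1 = 1, x_2 = -6, x_3 = 6, x_4 = -4, x_5 = -6

Row-reduce the augmented matrix:
R1 ← R1 / (-29/10).
R2 ← R2 − 17/5·R1.
R3 ← R3 − 13/10·R1.
R4 ← R4 + 2·R1.
R5 ← R5 + 16/5·R1.
R2 ← R2 / (-1147/290).
R1 ← R1 − 38/29·R2.
R3 ← R3 + 90/29·R2.
R4 ← R4 − 467/145·R2.
R5 ← R5 − 839/290·R2.
R3 ← R3 / (50709/11470).
R1 ← R1 + 757/1147·R3.
R2 ← R2 + 358/1147·R3.
R4 ← R4 − 2830/1147·R3.
R5 ← R5 + 9851/5735·R3.
R4 ← R4 / (-1041742/253545).
R1 ← R1 − 11774/50709·R4.
R2 ← R2 − 16487/50709·R4.
R3 ← R3 − 47582/50709·R4.
R5 ← R5 + 79613/101418·R4.
R5 ← R5 / (38760233/10417420).
R1 ← R1 − 89442/520871·R5.
R2 ← R2 − 723759/1041742·R5.
R3 ← R3 − 207154/520871·R5.
R4 ← R4 + 1140533/1041742·R5.
Reading off the reduced rows gives x_1 = 1, x_2 = -6, x_3 = 6, x_4 = -4, x_5 = -6.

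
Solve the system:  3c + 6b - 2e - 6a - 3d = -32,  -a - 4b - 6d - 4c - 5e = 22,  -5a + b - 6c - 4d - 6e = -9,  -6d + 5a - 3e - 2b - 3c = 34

infinitely many solutions

Row-reduce:
R1 ← R1 / (-6).
R2 ← R2 + 1·R1.
R3 ← R3 + 5·R1.
R4 ← R4 − 5·R1.
R2 ← R2 / (-5).
R1 ← R1 + 1·R2.
R3 ← R3 + 4·R2.
R4 ← R4 − 3·R2.
R3 ← R3 / (-49/10).
R1 ← R1 − 2/5·R3.
R2 ← R2 − 9/10·R3.
R4 ← R4 + 16/5·R3.
R4 ← R4 / (-671/49).
R1 ← R1 − 90/49·R4.
R2 ← R2 − 80/49·R4.
R3 ← R3 + 29/49·R4.
Rank is 4 with 5 unknowns, leaving e free.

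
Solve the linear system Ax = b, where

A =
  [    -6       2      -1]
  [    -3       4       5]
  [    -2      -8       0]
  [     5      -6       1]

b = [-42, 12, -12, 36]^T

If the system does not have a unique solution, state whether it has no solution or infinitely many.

x_1 = 6, x_2 = 0, x_3 = 6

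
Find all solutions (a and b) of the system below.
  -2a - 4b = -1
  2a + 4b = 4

no solution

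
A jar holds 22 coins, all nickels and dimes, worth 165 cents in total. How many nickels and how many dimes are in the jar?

nickels: 11, dimes: 11

Let n = nickels, d = dimes.
  n + d = 22
  5n + 10d = 165
From equation 1: n = 22 − d.
Substitute into equation 2 and solve: d = 11.
Then n = 11.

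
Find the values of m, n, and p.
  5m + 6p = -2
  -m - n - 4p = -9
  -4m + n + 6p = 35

m = -4, n = 1, p = 3

Row-reduce the augmented matrix:
R1 ← R1 / (5).
R2 ← R2 + 1·R1.
R3 ← R3 + 4·R1.
R2 ← R2 / (-1).
R3 ← R3 − 1·R2.
R3 ← R3 / (8).
R1 ← R1 − 6/5·R3.
R2 ← R2 − 14/5·R3.
Reading off the reduced rows gives m = -4, n = 1, p = 3.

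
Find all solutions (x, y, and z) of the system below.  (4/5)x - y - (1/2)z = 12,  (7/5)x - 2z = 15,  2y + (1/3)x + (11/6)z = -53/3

x = 5, y = -6, z = -4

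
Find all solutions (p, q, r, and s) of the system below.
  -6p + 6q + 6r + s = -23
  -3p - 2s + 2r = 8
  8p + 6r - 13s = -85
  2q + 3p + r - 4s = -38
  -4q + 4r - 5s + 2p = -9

Row-reduce the augmented matrix:
R1 ← R1 / (-6).
R2 ← R2 + 3·R1.
R3 ← R3 − 8·R1.
R4 ← R4 − 3·R1.
R5 ← R5 − 2·R1.
R2 ← R2 / (-3).
R1 ← R1 + 1·R2.
R3 ← R3 − 8·R2.
R4 ← R4 − 5·R2.
R5 ← R5 + 2·R2.
R3 ← R3 / (34/3).
R1 ← R1 + 2/3·R3.
R2 ← R2 − 1/3·R3.
R4 ← R4 − 7/3·R3.
R5 ← R5 − 20/3·R3.
R4 ← R4 / (-397/102).
R1 ← R1 + 7/17·R4.
R2 ← R2 − 70/51·R4.
R3 ← R3 + 55/34·R4.
R5 ← R5 − 397/51·R4.
R5 reduces to 0 = 0, so the extra equation is consistent.
Reading off the reduced rows gives p = -6, q = -6, r = -4, s = 1.

p = -6, q = -6, r = -4, s = 1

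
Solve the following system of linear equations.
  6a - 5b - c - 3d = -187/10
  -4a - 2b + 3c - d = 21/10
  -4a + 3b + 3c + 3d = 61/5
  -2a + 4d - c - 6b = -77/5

Row-reduce the augmented matrix:
R1 ← R1 / (6).
R2 ← R2 + 4·R1.
R3 ← R3 + 4·R1.
R4 ← R4 + 2·R1.
R2 ← R2 / (-16/3).
R1 ← R1 + 5/6·R2.
R3 ← R3 + 1/3·R2.
R4 ← R4 + 23/3·R2.
R3 ← R3 / (35/16).
R1 ← R1 + 17/32·R3.
R2 ← R2 + 7/16·R3.
R4 ← R4 + 75/16·R3.
R4 ← R4 / (69/7).
R1 ← R1 − 9/35·R4.
R2 ← R2 − 4/5·R4.
R3 ← R3 − 19/35·R4.
Reading off the reduced rows gives a = -5/4, b = 5/2, c = 1/2, d = -3/5.

a = -5/4, b = 5/2, c = 1/2, d = -3/5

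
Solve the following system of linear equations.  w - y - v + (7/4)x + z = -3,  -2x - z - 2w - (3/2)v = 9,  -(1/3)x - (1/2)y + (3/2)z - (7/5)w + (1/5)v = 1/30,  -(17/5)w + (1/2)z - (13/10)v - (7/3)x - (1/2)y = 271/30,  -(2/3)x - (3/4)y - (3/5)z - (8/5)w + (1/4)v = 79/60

infinitely many solutions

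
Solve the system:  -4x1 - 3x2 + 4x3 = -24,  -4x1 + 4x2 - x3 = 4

Row-reduce:
R1 ← R1 / (-4).
R2 ← R2 + 4·R1.
R2 ← R2 / (7).
R1 ← R1 − 3/4·R2.
Rank is 2 with 3 unknowns, leaving x3 free.

infinitely many solutions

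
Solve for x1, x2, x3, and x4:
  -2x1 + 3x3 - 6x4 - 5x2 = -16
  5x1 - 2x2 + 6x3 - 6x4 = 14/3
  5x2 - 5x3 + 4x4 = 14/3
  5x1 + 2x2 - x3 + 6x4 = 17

x1 = 2/3, x2 = 7/3, x3 = 3, x4 = 2

Row-reduce the augmented matrix:
R1 ← R1 / (-2).
R2 ← R2 − 5·R1.
R4 ← R4 − 5·R1.
R2 ← R2 / (-29/2).
R1 ← R1 − 5/2·R2.
R3 ← R3 − 5·R2.
R4 ← R4 + 21/2·R2.
R3 ← R3 / (-10/29).
R1 ← R1 − 24/29·R3.
R2 ← R2 + 27/29·R3.
R4 ← R4 + 95/29·R3.
R4 ← R4 / (37).
R1 ← R1 + 42/5·R4.
R2 ← R2 − 51/5·R4.
R3 ← R3 − 47/5·R4.
Reading off the reduced rows gives x1 = 2/3, x2 = 7/3, x3 = 3, x4 = 2.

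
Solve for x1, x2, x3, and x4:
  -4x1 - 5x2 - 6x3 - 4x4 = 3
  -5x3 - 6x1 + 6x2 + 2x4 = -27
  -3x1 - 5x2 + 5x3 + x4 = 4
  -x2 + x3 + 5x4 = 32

x1 = 4, x2 = -5, x3 = -3, x4 = 6

Row-reduce the augmented matrix:
R1 ← R1 / (-4).
R2 ← R2 + 6·R1.
R3 ← R3 + 3·R1.
R2 ← R2 / (27/2).
R1 ← R1 − 5/4·R2.
R3 ← R3 + 5/4·R2.
R4 ← R4 + 1·R2.
R3 ← R3 / (533/54).
R1 ← R1 − 61/54·R3.
R2 ← R2 − 8/27·R3.
R4 ← R4 − 35/27·R3.
R4 ← R4 / (2649/533).
R1 ← R1 + 151/533·R4.
R2 ← R2 − 240/533·R4.
R3 ← R3 − 256/533·R4.
Reading off the reduced rows gives x1 = 4, x2 = -5, x3 = -3, x4 = 6.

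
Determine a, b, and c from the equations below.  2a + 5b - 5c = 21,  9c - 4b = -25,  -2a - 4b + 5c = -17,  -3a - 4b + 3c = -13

Row-reduce the augmented matrix:
R1 ← R1 / (2).
R3 ← R3 + 2·R1.
R4 ← R4 + 3·R1.
R2 ← R2 / (-4).
R1 ← R1 − 5/2·R2.
R3 ← R3 − 1·R2.
R4 ← R4 − 7/2·R2.
R3 ← R3 / (9/4).
R1 ← R1 − 25/8·R3.
R2 ← R2 + 9/4·R3.
R4 ← R4 − 27/8·R3.
R4 reduces to 0 = 0, so the extra equation is consistent.
Reading off the reduced rows gives a = -2, b = 4, c = -1.

a = -2, b = 4, c = -1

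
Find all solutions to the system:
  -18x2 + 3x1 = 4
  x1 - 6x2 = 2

Row-reduce:
R1 ← R1 / (3).
R2 ← R2 − 1·R1.
Row 2 reduces to 0 = 2/3, a contradiction. The system is inconsistent.

no solution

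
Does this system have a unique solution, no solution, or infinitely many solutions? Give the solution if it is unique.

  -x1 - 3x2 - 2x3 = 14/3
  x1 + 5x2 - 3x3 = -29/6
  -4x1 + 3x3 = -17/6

x1 = 1/3, x2 = -4/3, x3 = -1/2

Row-reduce the augmented matrix:
R1 ← R1 / (-1).
R2 ← R2 − 1·R1.
R3 ← R3 + 4·R1.
R2 ← R2 / (2).
R1 ← R1 − 3·R2.
R3 ← R3 − 12·R2.
R3 ← R3 / (41).
R1 ← R1 − 19/2·R3.
R2 ← R2 + 5/2·R3.
Reading off the reduced rows gives x1 = 1/3, x2 = -4/3, x3 = -1/2.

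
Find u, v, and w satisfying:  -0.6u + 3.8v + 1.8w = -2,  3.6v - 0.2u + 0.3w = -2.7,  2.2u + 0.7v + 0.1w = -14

u = -6, v = -1, w = -1

Row-reduce the augmented matrix:
R1 ← R1 / (-3/5).
R2 ← R2 + 1/5·R1.
R3 ← R3 − 11/5·R1.
R2 ← R2 / (7/3).
R1 ← R1 + 19/3·R2.
R3 ← R3 − 439/30·R2.
R3 ← R3 / (6007/700).
R1 ← R1 + 267/70·R3.
R2 ← R2 + 9/70·R3.
Reading off the reduced rows gives u = -6, v = -1, w = -1.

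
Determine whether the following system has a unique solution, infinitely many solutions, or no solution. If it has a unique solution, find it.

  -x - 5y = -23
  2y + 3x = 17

x = 3, y = 4

Row-reduce the augmented matrix:
R1 ← R1 / (-1).
R2 ← R2 − 3·R1.
R2 ← R2 / (-13).
R1 ← R1 − 5·R2.
Reading off the reduced rows gives x = 3, y = 4.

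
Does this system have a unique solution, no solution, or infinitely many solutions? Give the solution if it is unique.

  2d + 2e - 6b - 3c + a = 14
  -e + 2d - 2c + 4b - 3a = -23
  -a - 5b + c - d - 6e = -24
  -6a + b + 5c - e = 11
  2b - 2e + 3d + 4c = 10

a = 1, b = -2, c = 5, d = 2, e = 6

Row-reduce the augmented matrix:
R2 ← R2 + 3·R1.
R3 ← R3 + 1·R1.
R4 ← R4 + 6·R1.
R2 ← R2 / (-14).
R1 ← R1 + 6·R2.
R3 ← R3 + 11·R2.
R4 ← R4 + 35·R2.
R5 ← R5 − 2·R2.
R3 ← R3 / (93/14).
R1 ← R1 − 12/7·R3.
R2 ← R2 − 11/14·R3.
R4 ← R4 − 29/2·R3.
R5 ← R5 − 17/7·R3.
R4 ← R4 / (329/93).
R1 ← R1 + 2/31·R4.
R2 ← R2 − 5/93·R4.
R3 ← R3 + 74/93·R4.
R5 ← R5 − 565/93·R4.
R5 ← R5 / (-1200/47).
R1 ← R1 − 103/47·R5.
R2 ← R2 − 16/47·R5.
R3 ← R3 − 111/47·R5.
R4 ← R4 − 210/47·R5.
Reading off the reduced rows gives a = 1, b = -2, c = 5, d = 2, e = 6.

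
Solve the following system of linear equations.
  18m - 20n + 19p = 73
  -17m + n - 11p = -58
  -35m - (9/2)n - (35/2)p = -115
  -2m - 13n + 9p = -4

no solution

Row-reduce:
R1 ← R1 / (18).
R2 ← R2 + 17·R1.
R3 ← R3 + 35·R1.
R4 ← R4 + 2·R1.
R2 ← R2 / (-161/9).
R1 ← R1 + 10/9·R2.
R3 ← R3 + 781/18·R2.
R4 ← R4 + 137/9·R2.
R3 ← R3 / (1675/644).
R1 ← R1 − 201/322·R3.
R2 ← R2 + 125/322·R3.
R4 ← R4 − 1675/322·R3.
Row 4 reduces to 0 = -6, a contradiction. The system is inconsistent.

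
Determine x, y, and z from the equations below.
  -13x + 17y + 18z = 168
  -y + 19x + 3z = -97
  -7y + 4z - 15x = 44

Row-reduce the augmented matrix:
R1 ← R1 / (-13).
R2 ← R2 − 19·R1.
R3 ← R3 + 15·R1.
R2 ← R2 / (310/13).
R1 ← R1 + 17/13·R2.
R3 ← R3 + 346/13·R2.
R3 ← R3 / (2471/155).
R1 ← R1 − 69/310·R3.
R2 ← R2 − 381/310·R3.
Reading off the reduced rows gives x = -5, y = 5, z = 1.

x = -5, y = 5, z = 1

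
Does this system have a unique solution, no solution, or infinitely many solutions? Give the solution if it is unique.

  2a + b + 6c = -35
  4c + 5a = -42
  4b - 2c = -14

Row-reduce the augmented matrix:
R1 ← R1 / (2).
R2 ← R2 − 5·R1.
R2 ← R2 / (-5/2).
R1 ← R1 − 1/2·R2.
R3 ← R3 − 4·R2.
R3 ← R3 / (-98/5).
R1 ← R1 − 4/5·R3.
R2 ← R2 − 22/5·R3.
Reading off the reduced rows gives a = -6, b = -5, c = -3.

a = -6, b = -5, c = -3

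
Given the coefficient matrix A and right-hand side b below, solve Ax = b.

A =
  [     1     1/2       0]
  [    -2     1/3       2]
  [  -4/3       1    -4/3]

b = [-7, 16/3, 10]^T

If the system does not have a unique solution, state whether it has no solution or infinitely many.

Row-reduce the augmented matrix:
R2 ← R2 + 2·R1.
R3 ← R3 + 4/3·R1.
R2 ← R2 / (4/3).
R1 ← R1 − 1/2·R2.
R3 ← R3 − 5/3·R2.
R3 ← R3 / (-23/6).
R1 ← R1 + 3/4·R3.
R2 ← R2 − 3/2·R3.
Reading off the reduced rows gives x_1 = -6, x_2 = -2, x_3 = -3.

x_1 = -6, x_2 = -2, x_3 = -3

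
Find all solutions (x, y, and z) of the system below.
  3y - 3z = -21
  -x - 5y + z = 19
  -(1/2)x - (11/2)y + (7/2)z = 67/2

Row-reduce:
Swap R1 and R2.
R1 ← R1 / (-1).
R3 ← R3 + 1/2·R1.
R2 ← R2 / (3).
R1 ← R1 − 5·R2.
R3 ← R3 + 3·R2.
Row 3 reduces to 0 = 3, a contradiction. The system is inconsistent.

no solution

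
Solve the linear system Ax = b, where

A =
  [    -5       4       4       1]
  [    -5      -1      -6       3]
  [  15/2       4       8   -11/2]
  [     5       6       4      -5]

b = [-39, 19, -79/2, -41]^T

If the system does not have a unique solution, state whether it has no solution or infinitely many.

Row-reduce:
R1 ← R1 / (-5).
R2 ← R2 + 5·R1.
R3 ← R3 − 15/2·R1.
R4 ← R4 − 5·R1.
R2 ← R2 / (-5).
R1 ← R1 + 4/5·R2.
R3 ← R3 − 10·R2.
R4 ← R4 − 10·R2.
R3 ← R3 / (-6).
R1 ← R1 − 4/5·R3.
R2 ← R2 − 2·R3.
R4 ← R4 + 12·R3.
Rank is 3 with 4 unknowns, leaving x_4 free.

infinitely many solutions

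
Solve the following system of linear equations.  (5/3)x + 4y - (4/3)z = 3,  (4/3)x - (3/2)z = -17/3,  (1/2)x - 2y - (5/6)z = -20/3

Row-reduce:
R1 ← R1 / (5/3).
R2 ← R2 − 4/3·R1.
R3 ← R3 − 1/2·R1.
R2 ← R2 / (-16/5).
R1 ← R1 − 12/5·R2.
R3 ← R3 + 16/5·R2.
Row 3 reduces to 0 = 1/2, a contradiction. The system is inconsistent.

no solution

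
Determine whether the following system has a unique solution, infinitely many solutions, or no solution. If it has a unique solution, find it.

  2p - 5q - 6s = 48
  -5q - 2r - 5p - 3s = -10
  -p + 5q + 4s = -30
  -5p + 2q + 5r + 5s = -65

p = 6, q = 0, r = -1, s = -6

Row-reduce the augmented matrix:
R1 ← R1 / (2).
R2 ← R2 + 5·R1.
R3 ← R3 + 1·R1.
R4 ← R4 + 5·R1.
R2 ← R2 / (-35/2).
R1 ← R1 + 5/2·R2.
R3 ← R3 − 5/2·R2.
R4 ← R4 + 21/2·R2.
R3 ← R3 / (-2/7).
R1 ← R1 − 2/7·R3.
R2 ← R2 − 4/35·R3.
R4 ← R4 − 31/5·R3.
R4 ← R4 / (-333/10).
R1 ← R1 + 2·R4.
R2 ← R2 − 2/5·R4.
R3 ← R3 − 11/2·R4.
Reading off the reduced rows gives p = 6, q = 0, r = -1, s = -6.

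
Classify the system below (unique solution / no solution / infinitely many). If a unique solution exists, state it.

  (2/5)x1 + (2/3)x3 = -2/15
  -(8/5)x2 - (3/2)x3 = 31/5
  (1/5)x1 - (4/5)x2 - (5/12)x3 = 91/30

infinitely many solutions

Row-reduce:
R1 ← R1 / (2/5).
R3 ← R3 − 1/5·R1.
R2 ← R2 / (-8/5).
R3 ← R3 + 4/5·R2.
Rank is 2 with 3 unknowns, leaving x3 free.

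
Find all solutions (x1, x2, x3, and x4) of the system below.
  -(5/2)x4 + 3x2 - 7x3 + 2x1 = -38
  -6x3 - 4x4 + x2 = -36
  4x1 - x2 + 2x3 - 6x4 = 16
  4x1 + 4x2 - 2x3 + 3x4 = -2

no solution

Row-reduce:
R1 ← R1 / (2).
R3 ← R3 − 4·R1.
R4 ← R4 − 4·R1.
R1 ← R1 − 3/2·R2.
R3 ← R3 + 7·R2.
R4 ← R4 + 2·R2.
R3 ← R3 / (-26).
R1 ← R1 − 11/2·R3.
R2 ← R2 + 6·R3.
Row 4 reduces to 0 = 2, a contradiction. The system is inconsistent.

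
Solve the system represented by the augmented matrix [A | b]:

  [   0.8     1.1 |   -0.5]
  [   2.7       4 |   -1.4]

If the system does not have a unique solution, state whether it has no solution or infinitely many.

x_1 = -2, x_2 = 1

Row-reduce the augmented matrix:
R1 ← R1 / (4/5).
R2 ← R2 − 27/10·R1.
R2 ← R2 / (23/80).
R1 ← R1 − 11/8·R2.
Reading off the reduced rows gives x_1 = -2, x_2 = 1.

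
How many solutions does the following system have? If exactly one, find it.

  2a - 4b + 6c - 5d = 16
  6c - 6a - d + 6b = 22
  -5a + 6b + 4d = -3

Row-reduce:
R1 ← R1 / (2).
R2 ← R2 + 6·R1.
R3 ← R3 + 5·R1.
R2 ← R2 / (-6).
R1 ← R1 + 2·R2.
R3 ← R3 + 4·R2.
R3 ← R3 / (-1).
R1 ← R1 + 5·R3.
R2 ← R2 + 4·R3.
Rank is 3 with 4 unknowns, leaving d free.

infinitely many solutions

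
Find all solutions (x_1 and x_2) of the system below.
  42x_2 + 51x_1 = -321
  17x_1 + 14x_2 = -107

Row-reduce:
R1 ← R1 / (51).
R2 ← R2 − 17·R1.
Rank is 1 with 2 unknowns, leaving x_2 free.

infinitely many solutions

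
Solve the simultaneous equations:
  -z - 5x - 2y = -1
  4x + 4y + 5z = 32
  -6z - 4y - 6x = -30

x = -3, y = 6, z = 4

Row-reduce the augmented matrix:
R1 ← R1 / (-5).
R2 ← R2 − 4·R1.
R3 ← R3 + 6·R1.
R2 ← R2 / (12/5).
R1 ← R1 − 2/5·R2.
R3 ← R3 + 8/5·R2.
R3 ← R3 / (-2).
R1 ← R1 + 1/2·R3.
R2 ← R2 − 7/4·R3.
Reading off the reduced rows gives x = -3, y = 6, z = 4.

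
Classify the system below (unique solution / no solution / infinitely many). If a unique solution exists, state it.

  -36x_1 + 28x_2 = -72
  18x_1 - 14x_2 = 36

infinitely many solutions

Row-reduce:
R1 ← R1 / (-36).
R2 ← R2 − 18·R1.
Rank is 1 with 2 unknowns, leaving x_2 free.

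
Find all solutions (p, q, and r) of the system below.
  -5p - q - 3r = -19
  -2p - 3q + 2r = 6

Row-reduce:
R1 ← R1 / (-5).
R2 ← R2 + 2·R1.
R2 ← R2 / (-13/5).
R1 ← R1 − 1/5·R2.
Rank is 2 with 3 unknowns, leaving r free.

infinitely many solutions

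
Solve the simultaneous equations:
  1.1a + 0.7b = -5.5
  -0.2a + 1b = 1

a = -5, b = 0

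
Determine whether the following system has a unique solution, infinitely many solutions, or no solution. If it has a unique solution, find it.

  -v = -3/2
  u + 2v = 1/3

u = -8/3, v = 3/2

Row-reduce the augmented matrix:
Swap R1 and R2.
R2 ← R2 / (-1).
R1 ← R1 − 2·R2.
Reading off the reduced rows gives u = -8/3, v = 3/2.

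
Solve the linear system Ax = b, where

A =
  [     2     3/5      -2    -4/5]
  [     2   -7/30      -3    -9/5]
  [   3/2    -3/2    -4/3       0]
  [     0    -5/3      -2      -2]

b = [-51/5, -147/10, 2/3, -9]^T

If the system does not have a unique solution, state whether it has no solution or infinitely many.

infinitely many solutions

Row-reduce:
R1 ← R1 / (2).
R2 ← R2 − 2·R1.
R3 ← R3 − 3/2·R1.
R2 ← R2 / (-5/6).
R1 ← R1 − 3/10·R2.
R3 ← R3 + 39/20·R2.
R4 ← R4 + 5/3·R2.
R3 ← R3 / (188/75).
R1 ← R1 + 34/25·R3.
R2 ← R2 − 6/5·R3.
Rank is 3 with 4 unknowns, leaving x_4 free.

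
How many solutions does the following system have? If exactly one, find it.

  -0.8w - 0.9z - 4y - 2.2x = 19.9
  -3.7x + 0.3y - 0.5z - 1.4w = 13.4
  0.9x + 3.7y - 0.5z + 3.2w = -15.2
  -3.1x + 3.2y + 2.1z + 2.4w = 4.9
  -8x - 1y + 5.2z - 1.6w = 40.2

x = -4, y = -3, z = 1, w = 0

Row-reduce the augmented matrix:
R1 ← R1 / (-11/5).
R2 ← R2 + 37/10·R1.
R3 ← R3 − 9/10·R1.
R4 ← R4 + 31/10·R1.
R5 ← R5 + 8·R1.
R2 ← R2 / (773/110).
R1 ← R1 − 20/11·R2.
R3 ← R3 − 227/110·R2.
R4 ← R4 − 486/55·R2.
R5 ← R5 − 149/11·R2.
R3 ← R3 / (-4506/3865).
R1 ← R1 − 227/1546·R3.
R2 ← R2 − 223/1546·R3.
R4 ← R4 − 32367/15460·R3.
R5 ← R5 − 50391/7730·R3.
R4 ← R4 / (263853/30040).
R1 ← R1 − 6683/9012·R4.
R2 ← R2 − 3151/9012·R4.
R3 ← R3 + 11165/4506·R4.
R5 ← R5 − 263853/15020·R4.
R5 reduces to 0 = 0, so the extra equation is consistent.
Reading off the reduced rows gives x = -4, y = -3, z = 1, w = 0.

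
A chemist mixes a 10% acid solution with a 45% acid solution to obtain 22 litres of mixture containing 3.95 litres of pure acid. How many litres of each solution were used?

litres of solution A: 17, litres of solution B: 5

Let a = litres of solution A, b = litres of solution B.
  a + b = 22
  (1/10)a + (9/20)b = 79/20
Row-reduce the augmented matrix:
R2 ← R2 − 1/10·R1.
R2 ← R2 / (7/20).
R1 ← R1 − 1·R2.
Reading off the reduced rows gives a = 17, b = 5.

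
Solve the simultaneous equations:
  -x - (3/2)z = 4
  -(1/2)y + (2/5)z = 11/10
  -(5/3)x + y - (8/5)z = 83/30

x = -5/2, y = -3, z = -1

Row-reduce the augmented matrix:
R1 ← R1 / (-1).
R3 ← R3 + 5/3·R1.
R2 ← R2 / (-1/2).
R3 ← R3 − 1·R2.
R3 ← R3 / (17/10).
R1 ← R1 − 3/2·R3.
R2 ← R2 + 4/5·R3.
Reading off the reduced rows gives x = -5/2, y = -3, z = -1.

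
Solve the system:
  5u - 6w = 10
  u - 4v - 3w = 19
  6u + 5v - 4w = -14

Row-reduce the augmented matrix:
R1 ← R1 / (5).
R2 ← R2 − 1·R1.
R3 ← R3 − 6·R1.
R2 ← R2 / (-4).
R3 ← R3 − 5·R2.
R3 ← R3 / (19/20).
R1 ← R1 + 6/5·R3.
R2 ← R2 − 9/20·R3.
Reading off the reduced rows gives u = -4, v = -2, w = -5.

u = -4, v = -2, w = -5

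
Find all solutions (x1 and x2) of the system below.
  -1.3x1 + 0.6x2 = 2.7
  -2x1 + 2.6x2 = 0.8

Row-reduce the augmented matrix:
R1 ← R1 / (-13/10).
R2 ← R2 + 2·R1.
R2 ← R2 / (109/65).
R1 ← R1 + 6/13·R2.
Reading off the reduced rows gives x1 = -3, x2 = -2.

x1 = -3, x2 = -2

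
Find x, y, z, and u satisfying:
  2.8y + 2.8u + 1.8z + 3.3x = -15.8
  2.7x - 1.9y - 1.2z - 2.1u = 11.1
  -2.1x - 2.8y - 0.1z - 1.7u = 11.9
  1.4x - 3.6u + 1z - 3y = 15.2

x = 0, y = -3, z = -1, u = -2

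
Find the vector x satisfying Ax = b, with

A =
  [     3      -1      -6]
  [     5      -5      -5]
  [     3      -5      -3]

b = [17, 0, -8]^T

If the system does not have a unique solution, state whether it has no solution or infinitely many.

x_1 = 1, x_2 = 4, x_3 = -3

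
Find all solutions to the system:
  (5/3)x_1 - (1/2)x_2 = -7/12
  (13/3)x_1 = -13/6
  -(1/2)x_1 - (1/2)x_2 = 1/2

x_1 = -1/2, x_2 = -1/2

Row-reduce the augmented matrix:
R1 ← R1 / (5/3).
R2 ← R2 − 13/3·R1.
R3 ← R3 + 1/2·R1.
R2 ← R2 / (13/10).
R1 ← R1 + 3/10·R2.
R3 ← R3 + 13/20·R2.
R3 reduces to 0 = 0, so the extra equation is consistent.
Reading off the reduced rows gives x_1 = -1/2, x_2 = -1/2.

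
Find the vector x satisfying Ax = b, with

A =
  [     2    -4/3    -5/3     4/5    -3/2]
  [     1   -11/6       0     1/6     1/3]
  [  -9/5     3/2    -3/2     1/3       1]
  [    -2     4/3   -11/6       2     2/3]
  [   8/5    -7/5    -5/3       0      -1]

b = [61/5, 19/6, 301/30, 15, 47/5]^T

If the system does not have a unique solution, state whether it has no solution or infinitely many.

Row-reduce the augmented matrix:
R1 ← R1 / (2).
R2 ← R2 − 1·R1.
R3 ← R3 + 9/5·R1.
R4 ← R4 + 2·R1.
R5 ← R5 − 8/5·R1.
R2 ← R2 / (-7/6).
R1 ← R1 + 2/3·R2.
R3 ← R3 − 3/10·R2.
R5 ← R5 + 1/3·R2.
R3 ← R3 / (-39/14).
R1 ← R1 + 55/42·R3.
R2 ← R2 + 5/7·R3.
R4 ← R4 + 7/2·R3.
R5 ← R5 + 4/7·R3.
R4 ← R4 / (9079/5850).
R1 ← R1 − 233/3510·R4.
R2 ← R2 + 32/585·R4.
R3 ← R3 + 1043/2925·R4.
R5 ← R5 + 2273/2925·R4.
R5 ← R5 / (-42417/90790).
R1 ← R1 + 426095/326844·R5.
R2 ← R2 + 51013/54474·R5.
R3 ← R3 + 565/3891·R5.
R4 ← R4 + 4350/9079·R5.
Reading off the reduced rows gives x_1 = 6, x_2 = 3, x_3 = -6, x_4 = 4, x_5 = 6.

x_1 = 6, x_2 = 3, x_3 = -6, x_4 = 4, x_5 = 6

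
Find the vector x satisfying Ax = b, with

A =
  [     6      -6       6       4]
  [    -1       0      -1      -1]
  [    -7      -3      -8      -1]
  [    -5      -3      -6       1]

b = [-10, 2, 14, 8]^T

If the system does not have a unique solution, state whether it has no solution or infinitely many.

no solution

Row-reduce:
R1 ← R1 / (6).
R2 ← R2 + 1·R1.
R3 ← R3 + 7·R1.
R4 ← R4 + 5·R1.
R2 ← R2 / (-1).
R1 ← R1 + 1·R2.
R3 ← R3 + 10·R2.
R4 ← R4 + 8·R2.
R3 ← R3 / (-1).
R1 ← R1 − 1·R3.
R4 ← R4 + 1·R3.
Row 4 reduces to 0 = -2, a contradiction. The system is inconsistent.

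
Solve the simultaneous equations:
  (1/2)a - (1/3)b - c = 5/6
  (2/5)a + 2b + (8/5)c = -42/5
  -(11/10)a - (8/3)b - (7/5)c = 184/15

no solution

Row-reduce:
R1 ← R1 / (1/2).
R2 ← R2 − 2/5·R1.
R3 ← R3 + 11/10·R1.
R2 ← R2 / (34/15).
R1 ← R1 + 2/3·R2.
R3 ← R3 + 17/5·R2.
Row 3 reduces to 0 = 1/2, a contradiction. The system is inconsistent.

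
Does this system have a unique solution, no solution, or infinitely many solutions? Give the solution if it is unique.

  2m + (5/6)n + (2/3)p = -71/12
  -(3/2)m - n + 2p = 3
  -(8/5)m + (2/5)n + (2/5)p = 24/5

m = -3, n = 1/2, p = -1/2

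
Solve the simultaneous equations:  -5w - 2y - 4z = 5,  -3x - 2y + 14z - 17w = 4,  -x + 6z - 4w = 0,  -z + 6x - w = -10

Row-reduce:
Swap R1 and R2.
R1 ← R1 / (-3).
R3 ← R3 + 1·R1.
R4 ← R4 − 6·R1.
R2 ← R2 / (-2).
R1 ← R1 − 2/3·R2.
R3 ← R3 − 2/3·R2.
R4 ← R4 + 4·R2.
Swap R3 and R4.
R3 ← R3 / (35).
R1 ← R1 + 6·R3.
R2 ← R2 − 2·R3.
Row 4 reduces to 0 = 1/3, a contradiction. The system is inconsistent.

no solution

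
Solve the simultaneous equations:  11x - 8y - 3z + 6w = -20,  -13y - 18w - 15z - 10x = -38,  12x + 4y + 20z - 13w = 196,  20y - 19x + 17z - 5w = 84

x = 2, y = 0, z = 6, w = -4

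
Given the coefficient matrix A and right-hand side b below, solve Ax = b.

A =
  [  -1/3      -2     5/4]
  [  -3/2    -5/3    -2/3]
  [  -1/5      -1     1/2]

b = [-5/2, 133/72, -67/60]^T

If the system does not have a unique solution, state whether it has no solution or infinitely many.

x_1 = -11/4, x_2 = 3/2, x_3 = -1/3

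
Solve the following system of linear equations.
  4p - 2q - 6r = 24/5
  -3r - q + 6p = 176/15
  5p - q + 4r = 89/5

Row-reduce the augmented matrix:
R1 ← R1 / (4).
R2 ← R2 − 6·R1.
R3 ← R3 − 5·R1.
R2 ← R2 / (2).
R1 ← R1 + 1/2·R2.
R3 ← R3 − 3/2·R2.
R3 ← R3 / (7).
R2 ← R2 − 3·R3.
Reading off the reduced rows gives p = 7/3, q = -4/3, r = 6/5.

p = 7/3, q = -4/3, r = 6/5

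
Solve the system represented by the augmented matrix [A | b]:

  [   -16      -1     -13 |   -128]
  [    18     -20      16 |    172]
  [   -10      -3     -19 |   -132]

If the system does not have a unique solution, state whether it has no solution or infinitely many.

Row-reduce the augmented matrix:
R1 ← R1 / (-16).
R2 ← R2 − 18·R1.
R3 ← R3 + 10·R1.
R2 ← R2 / (-169/8).
R1 ← R1 − 1/16·R2.
R3 ← R3 + 19/8·R2.
R3 ← R3 / (-1864/169).
R1 ← R1 − 138/169·R3.
R2 ← R2 + 11/169·R3.
Reading off the reduced rows gives x_1 = 4, x_2 = -1, x_3 = 5.

x_1 = 4, x_2 = -1, x_3 = 5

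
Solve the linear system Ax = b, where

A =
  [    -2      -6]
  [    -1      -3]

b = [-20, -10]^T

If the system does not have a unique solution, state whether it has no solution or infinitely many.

Row-reduce:
R1 ← R1 / (-2).
R2 ← R2 + 1·R1.
Rank is 1 with 2 unknowns, leaving x_2 free.

infinitely many solutions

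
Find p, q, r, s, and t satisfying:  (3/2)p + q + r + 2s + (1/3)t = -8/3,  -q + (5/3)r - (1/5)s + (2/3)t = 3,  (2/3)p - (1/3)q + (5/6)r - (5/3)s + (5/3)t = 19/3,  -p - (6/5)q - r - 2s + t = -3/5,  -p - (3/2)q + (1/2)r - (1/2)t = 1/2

p = 6, q = -2, r = 2, s = -5, t = -5

Row-reduce the augmented matrix:
R1 ← R1 / (3/2).
R3 ← R3 − 2/3·R1.
R4 ← R4 + 1·R1.
R5 ← R5 + 1·R1.
R2 ← R2 / (-1).
R1 ← R1 − 2/3·R2.
R3 ← R3 + 7/9·R2.
R4 ← R4 + 8/15·R2.
R5 ← R5 + 5/6·R2.
R3 ← R3 / (-49/54).
R1 ← R1 − 16/9·R3.
R2 ← R2 + 5/3·R3.
R4 ← R4 + 11/9·R3.
R5 ← R5 + 2/9·R3.
R4 ← R4 / (3274/1225).
R1 ← R1 + 858/245·R4.
R2 ← R2 − 1129/245·R4.
R3 ← R3 − 648/245·R4.
R5 ← R5 − 1023/490·R4.
R5 ← R5 / (-13811/19644).
R1 ← R1 − 9805/4911·R5.
R2 ← R2 + 5485/3274·R5.
R3 ← R3 + 1026/1637·R5.
R4 ← R4 + 1765/9822·R5.
Reading off the reduced rows gives p = 6, q = -2, r = 2, s = -5, t = -5.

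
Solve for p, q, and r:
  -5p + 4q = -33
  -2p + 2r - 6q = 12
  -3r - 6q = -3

p = 5, q = -2, r = 5

Row-reduce the augmented matrix:
R1 ← R1 / (-5).
R2 ← R2 + 2·R1.
R2 ← R2 / (-38/5).
R1 ← R1 + 4/5·R2.
R3 ← R3 + 6·R2.
R3 ← R3 / (-87/19).
R1 ← R1 + 4/19·R3.
R2 ← R2 + 5/19·R3.
Reading off the reduced rows gives p = 5, q = -2, r = 5.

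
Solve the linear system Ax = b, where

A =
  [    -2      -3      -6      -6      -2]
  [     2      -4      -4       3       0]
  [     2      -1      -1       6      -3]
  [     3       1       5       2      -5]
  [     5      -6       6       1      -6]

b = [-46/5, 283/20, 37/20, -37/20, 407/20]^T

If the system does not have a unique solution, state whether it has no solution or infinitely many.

Row-reduce the augmented matrix:
R1 ← R1 / (-2).
R2 ← R2 − 2·R1.
R3 ← R3 − 2·R1.
R4 ← R4 − 3·R1.
R5 ← R5 − 5·R1.
R2 ← R2 / (-7).
R1 ← R1 − 3/2·R2.
R3 ← R3 + 4·R2.
R4 ← R4 + 7/2·R2.
R5 ← R5 + 27/2·R2.
R3 ← R3 / (-9/7).
R1 ← R1 − 6/7·R3.
R2 ← R2 − 10/7·R3.
R4 ← R4 − 1·R3.
R5 ← R5 − 72/7·R3.
R4 ← R4 / (-25/6).
R1 ← R1 − 7/2·R4.
R2 ← R2 − 7/3·R4.
R3 ← R3 + 4/3·R4.
R5 ← R5 − 11/2·R4.
R5 ← R5 / (-256/5).
R1 ← R1 + 52/5·R5.
R2 ← R2 + 48/5·R5.
R3 ← R3 − 31/5·R5.
R4 ← R4 − 12/5·R5.
Reading off the reduced rows gives x_1 = 3, x_2 = -13/5, x_3 = 3/4, x_4 = 1/4, x_5 = 5/2.

x_1 = 3, x_2 = -13/5, x_3 = 3/4, x_4 = 1/4, x_5 = 5/2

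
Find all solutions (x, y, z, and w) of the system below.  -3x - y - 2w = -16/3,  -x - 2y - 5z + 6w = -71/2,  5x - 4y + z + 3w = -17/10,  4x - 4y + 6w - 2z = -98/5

Row-reduce the augmented matrix:
R1 ← R1 / (-3).
R2 ← R2 + 1·R1.
R3 ← R3 − 5·R1.
R4 ← R4 − 4·R1.
R2 ← R2 / (-5/3).
R1 ← R1 − 1/3·R2.
R3 ← R3 + 17/3·R2.
R4 ← R4 + 16/3·R2.
R3 ← R3 / (18).
R1 ← R1 + 1·R3.
R2 ← R2 − 3·R3.
R4 ← R4 − 14·R3.
R4 ← R4 / (-1/9).
R1 ← R1 − 13/18·R4.
R2 ← R2 + 1/6·R4.
R3 ← R3 + 23/18·R4.
Reading off the reduced rows gives x = 5/2, y = 5/2, z = 14/5, w = -7/3.

x = 5/2, y = 5/2, z = 14/5, w = -7/3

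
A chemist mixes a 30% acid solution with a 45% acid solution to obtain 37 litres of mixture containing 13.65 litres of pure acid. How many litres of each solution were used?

litres of solution A: 20, litres of solution B: 17

Let a = litres of solution A, b = litres of solution B.
  a + b = 37
  (3/10)a + (9/20)b = 273/20
Row-reduce the augmented matrix:
R2 ← R2 − 3/10·R1.
R2 ← R2 / (3/20).
R1 ← R1 − 1·R2.
Reading off the reduced rows gives a = 20, b = 17.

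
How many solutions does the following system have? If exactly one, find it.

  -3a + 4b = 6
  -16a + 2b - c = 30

infinitely many solutions

Row-reduce:
R1 ← R1 / (-3).
R2 ← R2 + 16·R1.
R2 ← R2 / (-58/3).
R1 ← R1 + 4/3·R2.
Rank is 2 with 3 unknowns, leaving c free.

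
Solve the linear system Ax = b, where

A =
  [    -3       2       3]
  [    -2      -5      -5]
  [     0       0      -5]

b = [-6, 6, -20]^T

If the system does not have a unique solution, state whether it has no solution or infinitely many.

Row-reduce the augmented matrix:
R1 ← R1 / (-3).
R2 ← R2 + 2·R1.
R2 ← R2 / (-19/3).
R1 ← R1 + 2/3·R2.
R3 ← R3 / (-5).
R1 ← R1 + 5/19·R3.
R2 ← R2 − 21/19·R3.
Reading off the reduced rows gives x_1 = 2, x_2 = -6, x_3 = 4.

x_1 = 2, x_2 = -6, x_3 = 4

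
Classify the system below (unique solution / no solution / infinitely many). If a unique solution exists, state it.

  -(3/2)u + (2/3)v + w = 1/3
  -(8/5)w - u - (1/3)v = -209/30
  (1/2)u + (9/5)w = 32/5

Row-reduce the augmented matrix:
R1 ← R1 / (-3/2).
R2 ← R2 + 1·R1.
R3 ← R3 − 1/2·R1.
R2 ← R2 / (-7/9).
R1 ← R1 + 4/9·R2.
R3 ← R3 − 2/9·R2.
R3 ← R3 / (52/35).
R1 ← R1 − 22/35·R3.
R2 ← R2 − 102/35·R3.
Reading off the reduced rows gives u = 2, v = 1/2, w = 3.

u = 2, v = 1/2, w = 3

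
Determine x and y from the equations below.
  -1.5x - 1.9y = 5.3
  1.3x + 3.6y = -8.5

x = -1, y = -2

Row-reduce the augmented matrix:
R1 ← R1 / (-3/2).
R2 ← R2 − 13/10·R1.
R2 ← R2 / (293/150).
R1 ← R1 − 19/15·R2.
Reading off the reduced rows gives x = -1, y = -2.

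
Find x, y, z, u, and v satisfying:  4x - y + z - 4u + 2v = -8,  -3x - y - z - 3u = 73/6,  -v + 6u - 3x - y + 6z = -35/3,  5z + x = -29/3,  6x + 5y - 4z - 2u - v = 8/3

Row-reduce the augmented matrix:
R1 ← R1 / (4).
R2 ← R2 + 3·R1.
R3 ← R3 + 3·R1.
R4 ← R4 − 1·R1.
R5 ← R5 − 6·R1.
R2 ← R2 / (-7/4).
R1 ← R1 + 1/4·R2.
R3 ← R3 + 7/4·R2.
R4 ← R4 − 1/4·R2.
R5 ← R5 − 13/2·R2.
R3 ← R3 / (7).
R1 ← R1 − 2/7·R3.
R2 ← R2 − 1/7·R3.
R4 ← R4 − 33/7·R3.
R5 ← R5 + 45/7·R3.
R4 ← R4 / (-290/49).
R1 ← R1 + 25/49·R4.
R2 ← R2 − 159/49·R4.
R3 ← R3 − 9/7·R4.
R5 ← R5 + 491/49·R4.
R5 ← R5 / (-1/290).
R1 ← R1 − 17/58·R5.
R2 ← R2 + 181/290·R5.
R3 ← R3 + 17/290·R5.
R4 ← R4 + 19/290·R5.
Reading off the reduced rows gives x = -3, y = 8/3, z = -4/3, u = -3/2, v = 1.

x = -3, y = 8/3, z = -4/3, u = -3/2, v = 1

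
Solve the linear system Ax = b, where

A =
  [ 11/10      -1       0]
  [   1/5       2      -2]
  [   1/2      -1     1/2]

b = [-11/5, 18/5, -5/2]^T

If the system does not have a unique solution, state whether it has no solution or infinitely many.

no solution

Row-reduce:
R1 ← R1 / (11/10).
R2 ← R2 − 1/5·R1.
R3 ← R3 − 1/2·R1.
R2 ← R2 / (24/11).
R1 ← R1 + 10/11·R2.
R3 ← R3 + 6/11·R2.
Row 3 reduces to 0 = -1/2, a contradiction. The system is inconsistent.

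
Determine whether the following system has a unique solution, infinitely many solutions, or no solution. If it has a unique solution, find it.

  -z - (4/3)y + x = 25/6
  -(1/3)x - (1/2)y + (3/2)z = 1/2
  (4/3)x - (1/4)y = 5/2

Row-reduce the augmented matrix:
R2 ← R2 + 1/3·R1.
R3 ← R3 − 4/3·R1.
R2 ← R2 / (-17/18).
R1 ← R1 + 4/3·R2.
R3 ← R3 − 55/36·R2.
R3 ← R3 / (219/68).
R1 ← R1 + 45/17·R3.
R2 ← R2 + 21/17·R3.
Reading off the reduced rows gives x = 3/2, y = -2, z = 0.

x = 3/2, y = -2, z = 0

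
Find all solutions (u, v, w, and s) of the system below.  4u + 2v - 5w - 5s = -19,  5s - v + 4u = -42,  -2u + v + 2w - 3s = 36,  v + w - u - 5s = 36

u = -4, v = 1, w = 6, s = -5

Row-reduce the augmented matrix:
R1 ← R1 / (4).
R2 ← R2 − 4·R1.
R3 ← R3 + 2·R1.
R4 ← R4 + 1·R1.
R2 ← R2 / (-3).
R1 ← R1 − 1/2·R2.
R3 ← R3 − 2·R2.
R4 ← R4 − 3/2·R2.
R3 ← R3 / (17/6).
R1 ← R1 + 5/12·R3.
R2 ← R2 + 5/3·R3.
R4 ← R4 − 9/4·R3.
R4 ← R4 / (-37/17).
R1 ← R1 − 10/17·R4.
R2 ← R2 + 45/17·R4.
R3 ← R3 − 7/17·R4.
Reading off the reduced rows gives u = -4, v = 1, w = 6, s = -5.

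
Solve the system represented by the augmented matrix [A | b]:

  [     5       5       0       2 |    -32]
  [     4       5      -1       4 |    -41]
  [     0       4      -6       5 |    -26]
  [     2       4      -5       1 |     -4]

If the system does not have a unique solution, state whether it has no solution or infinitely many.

x_1 = 1, x_2 = -5, x_3 = -4, x_4 = -6

Row-reduce the augmented matrix:
R1 ← R1 / (5).
R2 ← R2 − 4·R1.
R4 ← R4 − 2·R1.
R1 ← R1 − 1·R2.
R3 ← R3 − 4·R2.
R4 ← R4 − 2·R2.
R3 ← R3 / (-2).
R1 ← R1 − 1·R3.
R2 ← R2 + 1·R3.
R4 ← R4 + 3·R3.
R4 ← R4 / (23/10).
R1 ← R1 + 43/10·R4.
R2 ← R2 − 47/10·R4.
R3 ← R3 − 23/10·R4.
Reading off the reduced rows gives x_1 = 1, x_2 = -5, x_3 = -4, x_4 = -6.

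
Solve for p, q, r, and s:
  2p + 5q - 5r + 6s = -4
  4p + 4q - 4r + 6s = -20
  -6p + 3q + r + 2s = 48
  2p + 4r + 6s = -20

p = -6, q = 5, r = 1, s = -2

Row-reduce the augmented matrix:
R1 ← R1 / (2).
R2 ← R2 − 4·R1.
R3 ← R3 + 6·R1.
R4 ← R4 − 2·R1.
R2 ← R2 / (-6).
R1 ← R1 − 5/2·R2.
R3 ← R3 − 18·R2.
R4 ← R4 + 5·R2.
R3 ← R3 / (4).
R2 ← R2 + 1·R3.
R4 ← R4 − 4·R3.
R4 ← R4 / (3).
R1 ← R1 − 1/2·R4.
R2 ← R2 − 3/2·R4.
R3 ← R3 − 1/2·R4.
Reading off the reduced rows gives p = -6, q = 5, r = 1, s = -2.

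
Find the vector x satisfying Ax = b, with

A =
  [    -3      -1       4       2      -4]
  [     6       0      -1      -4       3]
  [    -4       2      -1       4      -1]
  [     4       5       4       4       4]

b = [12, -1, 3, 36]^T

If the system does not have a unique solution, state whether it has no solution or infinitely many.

Row-reduce:
R1 ← R1 / (-3).
R2 ← R2 − 6·R1.
R3 ← R3 + 4·R1.
R4 ← R4 − 4·R1.
R2 ← R2 / (-2).
R1 ← R1 − 1/3·R2.
R3 ← R3 − 10/3·R2.
R4 ← R4 − 11/3·R2.
R3 ← R3 / (16/3).
R1 ← R1 + 1/6·R3.
R2 ← R2 + 7/2·R3.
R4 ← R4 − 133/6·R3.
R4 ← R4 / (9/8).
R1 ← R1 + 5/8·R4.
R2 ← R2 − 7/8·R4.
R3 ← R3 − 1/4·R4.
Rank is 4 with 5 unknowns, leaving x_5 free.

infinitely many solutions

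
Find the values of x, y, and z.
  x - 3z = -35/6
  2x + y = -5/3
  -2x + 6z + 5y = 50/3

x = -4/3, y = 1, z = 3/2

Row-reduce the augmented matrix:
R2 ← R2 − 2·R1.
R3 ← R3 + 2·R1.
R3 ← R3 − 5·R2.
R3 ← R3 / (-30).
R1 ← R1 + 3·R3.
R2 ← R2 − 6·R3.
Reading off the reduced rows gives x = -4/3, y = 1, z = 3/2.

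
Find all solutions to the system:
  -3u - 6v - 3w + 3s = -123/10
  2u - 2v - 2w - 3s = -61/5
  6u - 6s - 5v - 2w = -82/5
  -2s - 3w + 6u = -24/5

Row-reduce the augmented matrix:
R1 ← R1 / (-3).
R2 ← R2 − 2·R1.
R3 ← R3 − 6·R1.
R4 ← R4 − 6·R1.
R2 ← R2 / (-6).
R1 ← R1 − 2·R2.
R3 ← R3 + 17·R2.
R4 ← R4 + 12·R2.
R3 ← R3 / (10/3).
R1 ← R1 + 1/3·R3.
R2 ← R2 − 2/3·R3.
R4 ← R4 + 1·R3.
R4 ← R4 / (137/20).
R1 ← R1 + 21/20·R4.
R2 ← R2 + 2/5·R4.
R3 ← R3 − 17/20·R4.
Reading off the reduced rows gives u = 3/2, v = 1, w = 3, s = 12/5.

u = 3/2, v = 1, w = 3, s = 12/5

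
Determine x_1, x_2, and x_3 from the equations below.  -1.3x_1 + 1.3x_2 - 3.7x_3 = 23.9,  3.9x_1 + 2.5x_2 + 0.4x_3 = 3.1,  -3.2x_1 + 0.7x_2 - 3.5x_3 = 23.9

Row-reduce the augmented matrix:
R1 ← R1 / (-13/10).
R2 ← R2 − 39/10·R1.
R3 ← R3 + 16/5·R1.
R2 ← R2 / (32/5).
R1 ← R1 + 1·R2.
R3 ← R3 + 5/2·R2.
R3 ← R3 / (11881/8320).
R1 ← R1 − 977/832·R3.
R2 ← R2 + 107/64·R3.
Reading off the reduced rows gives x_1 = -2, x_2 = 5, x_3 = -4.

x_1 = -2, x_2 = 5, x_3 = -4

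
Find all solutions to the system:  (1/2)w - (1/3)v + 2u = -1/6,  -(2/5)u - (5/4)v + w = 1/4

infinitely many solutions

Row-reduce:
R1 ← R1 / (2).
R2 ← R2 + 2/5·R1.
R2 ← R2 / (-79/60).
R1 ← R1 + 1/6·R2.
Rank is 2 with 3 unknowns, leaving w free.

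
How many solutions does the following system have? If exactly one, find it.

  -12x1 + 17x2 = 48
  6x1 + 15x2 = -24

Row-reduce the augmented matrix:
R1 ← R1 / (-12).
R2 ← R2 − 6·R1.
R2 ← R2 / (47/2).
R1 ← R1 + 17/12·R2.
Reading off the reduced rows gives x1 = -4, x2 = 0.

x1 = -4, x2 = 0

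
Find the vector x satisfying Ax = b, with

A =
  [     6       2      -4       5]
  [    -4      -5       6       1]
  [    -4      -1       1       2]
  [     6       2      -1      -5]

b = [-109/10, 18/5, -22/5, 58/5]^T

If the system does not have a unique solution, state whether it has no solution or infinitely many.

Row-reduce the augmented matrix:
R1 ← R1 / (6).
R2 ← R2 + 4·R1.
R3 ← R3 + 4·R1.
R4 ← R4 − 6·R1.
R2 ← R2 / (-11/3).
R1 ← R1 − 1/3·R2.
R3 ← R3 − 1/3·R2.
R3 ← R3 / (-15/11).
R1 ← R1 + 4/11·R3.
R2 ← R2 + 10/11·R3.
R4 ← R4 − 3·R3.
R4 ← R4 / (13/5).
R1 ← R1 + 3/10·R4.
R2 ← R2 + 5·R4.
R3 ← R3 + 21/5·R4.
Reading off the reduced rows gives x_1 = 3/5, x_2 = 3/2, x_3 = 5/2, x_4 = -3/2.

x_1 = 3/5, x_2 = 3/2, x_3 = 5/2, x_4 = -3/2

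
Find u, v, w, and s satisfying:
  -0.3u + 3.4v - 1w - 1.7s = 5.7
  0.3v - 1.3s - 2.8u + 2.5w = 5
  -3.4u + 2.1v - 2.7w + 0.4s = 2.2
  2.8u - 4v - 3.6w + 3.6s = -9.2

Row-reduce the augmented matrix:
R1 ← R1 / (-3/10).
R2 ← R2 + 14/5·R1.
R3 ← R3 + 17/5·R1.
R4 ← R4 − 14/5·R1.
R2 ← R2 / (-943/30).
R1 ← R1 + 34/3·R2.
R3 ← R3 + 1093/30·R2.
R4 ← R4 − 416/15·R2.
R3 ← R3 / (-23963/4715).
R1 ← R1 + 880/943·R3.
R2 ← R2 + 355/943·R3.
R4 ← R4 + 11754/4715·R3.
R4 ← R4 / (-93417/119815).
R1 ← R1 + 2309/23963·R4.
R2 ← R2 + 32089/47926·R4.
R3 ← R3 + 26243/47926·R4.
Reading off the reduced rows gives u = -1, v = -2, w = -2, s = -6.

u = -1, v = -2, w = -2, s = -6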